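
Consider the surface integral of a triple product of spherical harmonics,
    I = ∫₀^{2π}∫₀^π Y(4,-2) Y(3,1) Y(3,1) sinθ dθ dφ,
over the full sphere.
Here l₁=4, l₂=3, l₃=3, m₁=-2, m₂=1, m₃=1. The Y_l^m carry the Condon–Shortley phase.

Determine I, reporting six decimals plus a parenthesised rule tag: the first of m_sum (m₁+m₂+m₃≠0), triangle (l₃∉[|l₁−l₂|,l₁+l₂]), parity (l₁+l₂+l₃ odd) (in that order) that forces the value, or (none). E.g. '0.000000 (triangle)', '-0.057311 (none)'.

Checks pass: Σm=0; 10 even; l₃=3∈[1,7].
(2·4+1)(2·3+1)(2·3+1) = 441
Δ: 4! 4! 2! / 11! → 1/34650
sum: t=1:−1/72 t=2:+1/16 t=3:−1/72 = 5/144
3j²(4 3 3; 0 0 0) = Δ·Π!·Σ² = 2/77  (sign -1)
sum: t=2:+1/192 t=3:−1/36 t=4:+1/192 = -5/288
3j²(4 3 3; -2 1 1) = Δ·Π!·Σ² = 20/693  (sign -1)
combine: 4πI² = 441·2/77·20/693 = 40/121
take √, sign +1: I = 0.16219310
No selection rule forces the value: the integral is nonzero (none).

0.162193 (none)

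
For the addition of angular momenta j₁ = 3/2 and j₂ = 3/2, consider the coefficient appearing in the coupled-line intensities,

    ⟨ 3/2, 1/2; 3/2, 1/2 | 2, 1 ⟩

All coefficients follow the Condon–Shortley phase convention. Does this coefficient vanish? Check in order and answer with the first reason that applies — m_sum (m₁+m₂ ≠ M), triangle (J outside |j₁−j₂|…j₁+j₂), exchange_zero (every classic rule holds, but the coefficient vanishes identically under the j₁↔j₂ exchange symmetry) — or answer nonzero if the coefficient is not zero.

m-sum: m₁+m₂ = 1/2+1/2 = 1, M = 1  ✓
triangle: |j₁−j₂| = 0 ≤ J = 2 ≤ j₁+j₂ = 3  ✓
exchange: j₁=j₂ and m₁=m₂, and (−1)^(j₁+j₂−J) = (−1)^1 = −1 forces ⟨j₁m₁;j₂m₂|JM⟩ = −⟨j₂m₂;j₁m₁|JM⟩ = −⟨j₁m₁;j₂m₂|JM⟩ ⇒ the coefficient vanishes identically
Racah sum check: Σ_k collapses to 0 ⇒ CG = 0

exchange_zero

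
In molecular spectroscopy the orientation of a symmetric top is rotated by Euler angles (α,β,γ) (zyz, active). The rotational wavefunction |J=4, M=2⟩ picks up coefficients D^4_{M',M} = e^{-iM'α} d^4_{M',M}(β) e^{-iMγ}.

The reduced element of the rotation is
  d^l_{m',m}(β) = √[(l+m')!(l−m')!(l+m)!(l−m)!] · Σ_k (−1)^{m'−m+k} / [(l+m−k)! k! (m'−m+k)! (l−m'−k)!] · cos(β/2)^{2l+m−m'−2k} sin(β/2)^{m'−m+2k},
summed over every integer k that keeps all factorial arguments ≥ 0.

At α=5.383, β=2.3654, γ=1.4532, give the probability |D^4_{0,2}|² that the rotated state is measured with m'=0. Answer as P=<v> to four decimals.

Split into d^4_{0,2}(β=2.3654) × two z-phases.
Half-angle: c=0.378427, s=0.925631. N=√(24·24·720·2)=910.735966
k∈{2,3,4} keeps every argument non-negative
  k=2: (−1)^0·910.7360/(96)·0.3784^6·0.9256^2 = +0.023872
  k=3: (−1)^1·910.7360/(36)·0.3784^4·0.9256^4 = -0.380864
  k=4: (−1)^2·910.7360/(96)·0.3784^2·0.9256^6 = +0.854502
d^4_{0,2}(2.3654) = +0.023872 -0.380864 +0.854502 = +0.497510
|D^4_{0,2}|² = |d^4_{0,2}(β)|² = (+0.497510)² = 0.247516 (the z-rotation phases have unit modulus)

P=0.2475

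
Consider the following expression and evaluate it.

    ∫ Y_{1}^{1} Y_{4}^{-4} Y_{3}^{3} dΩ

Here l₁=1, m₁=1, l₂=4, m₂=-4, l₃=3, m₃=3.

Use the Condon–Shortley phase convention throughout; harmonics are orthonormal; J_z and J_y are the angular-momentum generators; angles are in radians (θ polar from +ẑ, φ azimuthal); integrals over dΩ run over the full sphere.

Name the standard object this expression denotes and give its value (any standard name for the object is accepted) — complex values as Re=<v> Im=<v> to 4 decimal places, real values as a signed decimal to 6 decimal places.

Gaunt coefficient, +0.325735

This is a Gaunt coefficient — the integral of a triple product of spherical harmonics over the sphere.
Checks pass: Σm=0; 8 even; l₃=3∈[3,5].
(2·1+1)(2·4+1)(2·3+1) = 189
Δ: 2! 0! 6! / 9! → 1/252
sum: t=1:−1/36 = -1/36
3j²(1 4 3; 0 0 0) = Δ·Π!·Σ² = 4/63  (sign +1)
sum: t=0:+1/1440 = 1/1440
3j²(1 4 3; 1 -4 3) = Δ·Π!·Σ² = 1/9  (sign +1)
combine: 4πI² = 189·4/63·1/9 = 4/3
take √, sign +1: I = 0.32573501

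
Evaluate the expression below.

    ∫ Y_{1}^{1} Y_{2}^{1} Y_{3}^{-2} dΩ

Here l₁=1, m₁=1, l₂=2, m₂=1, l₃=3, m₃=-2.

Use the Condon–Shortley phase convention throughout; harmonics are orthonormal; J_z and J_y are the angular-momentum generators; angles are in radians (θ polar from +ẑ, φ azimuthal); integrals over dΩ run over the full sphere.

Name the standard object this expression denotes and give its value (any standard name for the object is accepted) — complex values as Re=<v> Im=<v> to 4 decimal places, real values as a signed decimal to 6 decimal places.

This is a Gaunt coefficient — the integral of a triple product of spherical harmonics over the sphere.
Rules hold: Σm=0, L=6 even, 1≤3≤3.
N = 3·5·7 = 105
Δ = 0!·2!·4!/7! = 1/105
Racah Σ t=0..0: t=0:+1/4 = 1/4
⇒ 3j(1 2 3; 0 0 0)² = 3/35, sgn -1
Racah Σ t=0..0: t=0:+1/12 = 1/12
⇒ 3j(1 2 3; 1 1 -2)² = 2/21, sgn -1
4πI² = N·(3j₀)²·(3jₘ)² = 6/7
I = +1·√(0.857143/4π) = 0.26116903

Gaunt coefficient, +0.261169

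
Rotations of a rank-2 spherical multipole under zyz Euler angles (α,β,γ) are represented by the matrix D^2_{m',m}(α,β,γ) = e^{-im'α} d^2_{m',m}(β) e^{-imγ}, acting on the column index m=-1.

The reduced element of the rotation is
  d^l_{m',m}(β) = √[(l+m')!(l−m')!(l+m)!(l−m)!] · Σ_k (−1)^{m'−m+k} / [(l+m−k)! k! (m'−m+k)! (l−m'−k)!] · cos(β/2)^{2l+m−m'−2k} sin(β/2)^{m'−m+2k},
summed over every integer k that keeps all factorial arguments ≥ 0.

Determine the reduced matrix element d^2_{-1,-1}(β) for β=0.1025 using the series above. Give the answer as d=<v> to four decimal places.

d=0.9869

d^2_{-1,-1}(β=0.1025) via the finite sum:
c=cos(0.102500/2)=0.998687, s=sin(0.102500/2)=0.051228; N=√[1·6·1·6]=6.000000
The bounds max(0,m−m')=0 and min(l+m,l−m')=1 give 2 terms
  k=0: (−1)^0·6.0000/(6)·0.9987^4·0.0512^0 = +0.994758
  k=1: (−1)^1·6.0000/(2)·0.9987^2·0.0512^2 = -0.007852
d^2_{-1,-1}(0.1025) = +0.994758 -0.007852 = +0.986906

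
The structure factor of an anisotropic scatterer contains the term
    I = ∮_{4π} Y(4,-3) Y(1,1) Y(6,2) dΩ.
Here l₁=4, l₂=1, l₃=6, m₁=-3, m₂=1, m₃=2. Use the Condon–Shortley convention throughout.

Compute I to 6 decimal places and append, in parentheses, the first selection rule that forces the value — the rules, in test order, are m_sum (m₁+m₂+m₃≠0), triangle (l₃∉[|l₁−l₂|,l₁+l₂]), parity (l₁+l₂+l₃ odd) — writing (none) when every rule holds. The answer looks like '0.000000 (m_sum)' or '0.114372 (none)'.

0.000000 (triangle)

l₃=6 ∉ [3,5] — triangle fails ⇒ I = 0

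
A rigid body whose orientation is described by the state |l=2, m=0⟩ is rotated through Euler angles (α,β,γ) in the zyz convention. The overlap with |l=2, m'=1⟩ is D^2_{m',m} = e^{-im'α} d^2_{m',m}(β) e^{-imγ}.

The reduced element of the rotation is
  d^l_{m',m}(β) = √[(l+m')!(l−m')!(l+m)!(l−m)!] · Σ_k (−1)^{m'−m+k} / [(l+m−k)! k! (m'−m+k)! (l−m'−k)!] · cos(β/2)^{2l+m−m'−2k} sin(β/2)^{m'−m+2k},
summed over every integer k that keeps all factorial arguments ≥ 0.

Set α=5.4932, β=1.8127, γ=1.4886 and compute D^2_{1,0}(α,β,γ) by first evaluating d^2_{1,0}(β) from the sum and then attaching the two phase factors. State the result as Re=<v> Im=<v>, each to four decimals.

Re=0.2005 Im=0.2023

First d^2_{1,0}(β=1.8127), then the phase factors e^{-i(1)α} and e^{-i(0)γ}:
With c≡cos(β/2)=0.616623 and s≡sin(β/2)=0.787258, N=[6·1·2·2]^{1/2}=4.898979
k: max(0,(0)−(1))=0 … min(2+(0),2−(1))=1
  k=0: (−1)^1·4.8990/(2)·0.6166^3·0.7873^1 = -0.452119
  k=1: (−1)^2·4.8990/(2)·0.6166^1·0.7873^3 = +0.736966
d^2_{1,0}(1.8127) = -0.452119 +0.736966 = +0.284847
D = (+0.703856+0.710343i)·(+0.284847)·(+1.000000+0.000000i) = +0.200491+0.202339i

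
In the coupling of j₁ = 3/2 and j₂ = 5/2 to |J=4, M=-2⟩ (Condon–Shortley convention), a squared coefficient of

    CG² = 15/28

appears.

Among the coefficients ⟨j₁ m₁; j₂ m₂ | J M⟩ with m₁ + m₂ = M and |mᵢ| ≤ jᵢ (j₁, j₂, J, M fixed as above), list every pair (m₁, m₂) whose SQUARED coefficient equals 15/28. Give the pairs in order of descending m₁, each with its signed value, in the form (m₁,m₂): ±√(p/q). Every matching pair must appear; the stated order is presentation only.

(-1/2,-3/2): +√(15/28)

Admissible pairs with m₁+m₂ = M = -2: (-3/2,-1/2), (-1/2,-3/2), (1/2,-5/2)
  (m₁,m₂)=(1/2,-5/2): CG² = 3/28, CG = +√(3/28)
  (m₁,m₂)=(-1/2,-3/2): CG² = 15/28, CG = +√(15/28)   ← matches the target
  (m₁,m₂)=(-3/2,-1/2): CG² = 5/14, CG = +√(5/14)
Pairs with CG² = 15/28: (-1/2,-3/2): +√(15/28)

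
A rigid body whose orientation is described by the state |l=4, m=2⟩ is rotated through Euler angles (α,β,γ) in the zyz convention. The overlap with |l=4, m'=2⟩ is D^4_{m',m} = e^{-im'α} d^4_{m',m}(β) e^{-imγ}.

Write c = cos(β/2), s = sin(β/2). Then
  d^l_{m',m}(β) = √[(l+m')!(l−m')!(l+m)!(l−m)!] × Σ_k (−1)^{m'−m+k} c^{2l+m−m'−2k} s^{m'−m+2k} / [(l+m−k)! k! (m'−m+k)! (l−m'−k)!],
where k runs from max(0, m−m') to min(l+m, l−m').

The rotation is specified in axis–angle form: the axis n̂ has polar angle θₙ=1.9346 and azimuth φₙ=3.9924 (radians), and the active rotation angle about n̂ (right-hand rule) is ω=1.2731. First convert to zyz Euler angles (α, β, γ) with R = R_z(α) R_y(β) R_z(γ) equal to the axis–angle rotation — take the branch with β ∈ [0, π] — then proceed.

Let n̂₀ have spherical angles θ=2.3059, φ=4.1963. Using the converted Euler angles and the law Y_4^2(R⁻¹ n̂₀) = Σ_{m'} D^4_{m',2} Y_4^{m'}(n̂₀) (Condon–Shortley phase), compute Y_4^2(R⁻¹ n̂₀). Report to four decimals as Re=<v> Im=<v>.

Re=0.1635 Im=0.2232

Axis–angle → zyz. n̂ = (sinθₙcosφₙ, sinθₙsinφₙ, cosθₙ) = (-0.616220, -0.702607, -0.355832), ω = 1.2731.
R = I cosω + sinω [n̂]ₓ + (1−cosω) n̂n̂ᵀ gives
  R = [+0.561665, +0.646145, -0.516748; -0.034215, +0.642176, +0.765793; +0.826657, -0.412438, +0.382796]
β = atan2(√(R₁₃²+R₂₃²), R₃₃) = 1.177976; α = atan2(R₂₃, R₁₃) mod 2π = 2.164401; γ = atan2(R₃₂, −R₃₁) mod 2π = 3.604379
Need the full column D^4_{m',2} for m'=−4..4 at α=2.1644, β=1.1780, γ=3.6044.
cos(β/2)=0.831503, sin(β/2)=0.555520
d^4_{-4,2}: single k=6 term ⇒ +0.107524;  D = +0.013080+0.106725i
d^4_{-3,2}: k∈[5..6] ⇒ +0.341409 -0.050795 = +0.290613;  D = +0.219334-0.190653i
d^4_{-2,2}: k∈[4..6] ⇒ +0.682881 -0.243840 +0.009070 = +0.448110;  D = -0.432860-0.115909i
d^4_{-1,2}: k∈[3..5] ⇒ +0.963681 -0.645202 +0.057597 = +0.376076;  D = +0.122565+0.355544i
d^4_{0,2}: k∈[2..4] ⇒ +0.967619 -1.151712 +0.192773 = +0.008680;  D = +0.005220-0.006935i
d^4_{1,2}: k∈[1..3] ⇒ +0.647715 -1.445522 +0.430134 = -0.367673;  D = +0.367183+0.018971i
d^4_{2,2}: k∈[0..2] ⇒ +0.228514 -1.223952 +0.682881 = -0.312557;  D = -0.161228-0.267763i
d^4_{3,2}: k∈[0..1] ⇒ -0.571231 +0.764898 = +0.193667;  D = +0.081650-0.175614i
d^4_{4,2}: single k=0 term ⇒ +0.539712;  D = -0.532956+0.085131i
Y_4^{m'}(θ=2.3059,φ=4.1963) and Σ D·Y over m':
  (+0.0131+0.1067i)·(-0.0635+0.1180i)  (+0.2193-0.1907i)·(-0.3425+0.0077i)  (-0.4329-0.1159i)·(-0.2028-0.3395i)  (+0.1226+0.3555i)·(+0.0173-0.0304i)  (+0.0052-0.0069i)·(-0.3610+0.0000i)  (+0.3672+0.0190i)·(-0.0173-0.0304i)  (-0.1612-0.2678i)·(-0.2028+0.3395i)  (+0.0816-0.1756i)·(+0.3425+0.0077i)  (-0.5330+0.0851i)·(-0.0635-0.1180i)
Y_4^2(R⁻¹ n̂) = +0.163458+0.223174i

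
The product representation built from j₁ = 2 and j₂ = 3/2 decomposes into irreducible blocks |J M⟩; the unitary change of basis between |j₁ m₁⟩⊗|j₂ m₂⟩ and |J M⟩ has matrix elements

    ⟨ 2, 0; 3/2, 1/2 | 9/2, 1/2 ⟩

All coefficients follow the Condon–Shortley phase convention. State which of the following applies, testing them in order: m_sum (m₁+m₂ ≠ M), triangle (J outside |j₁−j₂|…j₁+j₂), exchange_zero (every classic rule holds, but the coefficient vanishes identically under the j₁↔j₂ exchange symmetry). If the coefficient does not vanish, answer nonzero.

m-sum: m₁+m₂ = 0+1/2 = 1/2, M = 1/2  ✓
triangle: need |j₁−j₂| ≤ J ≤ j₁+j₂, i.e. J ∈ [1/2, 7/2]; J = 9/2 is outside ✗ ⇒ coefficient is 0

triangle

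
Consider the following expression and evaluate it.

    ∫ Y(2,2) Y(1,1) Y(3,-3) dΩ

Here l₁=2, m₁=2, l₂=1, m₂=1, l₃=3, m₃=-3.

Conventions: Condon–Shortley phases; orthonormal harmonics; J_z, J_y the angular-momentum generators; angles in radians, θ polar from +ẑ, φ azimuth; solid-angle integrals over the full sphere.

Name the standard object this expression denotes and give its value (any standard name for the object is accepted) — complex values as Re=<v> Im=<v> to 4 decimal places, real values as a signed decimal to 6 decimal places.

Gaunt coefficient, -0.319865

This is a Gaunt coefficient — the integral of a triple product of spherical harmonics over the sphere.
m-sum 0 ✓  L=6 even ✓  1≤3≤3 ✓
Π(2lᵢ+1) = 5×3×7 = 105
triangle coeff Δ(2,1,3) = 1/105
Σ_t [0,0]: t=0:+1/4 = 1/4
(3j)²=3/35 [(2 1 3; 0 0 0)], sign=-1
Σ_t [0,0]: t=0:+1/48 = 1/48
(3j)²=1/7 [(2 1 3; 2 1 -3)], sign=+1
⇒ 4πI² = 9/7
I = (-1)√(9/7/(4π)) = -0.31986543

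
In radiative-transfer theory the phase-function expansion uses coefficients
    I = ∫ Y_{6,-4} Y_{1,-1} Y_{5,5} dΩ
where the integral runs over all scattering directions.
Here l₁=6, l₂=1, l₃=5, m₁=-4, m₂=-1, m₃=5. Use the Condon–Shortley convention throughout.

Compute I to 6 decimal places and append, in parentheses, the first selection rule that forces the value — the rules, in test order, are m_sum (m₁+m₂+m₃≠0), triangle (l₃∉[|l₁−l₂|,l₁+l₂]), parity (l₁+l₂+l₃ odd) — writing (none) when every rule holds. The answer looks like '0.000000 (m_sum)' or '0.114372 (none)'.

Checks pass: Σm=0; 12 even; l₃=5∈[5,7].
(2·6+1)(2·1+1)(2·5+1) = 429
Δ: 2! 10! 0! / 13! → 1/858
sum: t=1:−1/14400 = -1/14400
3j²(6 1 5; 0 0 0) = Δ·Π!·Σ² = 6/143  (sign +1)
sum: t=0:+1/7257600 = 1/7257600
3j²(6 1 5; -4 -1 5) = Δ·Π!·Σ² = 1/858  (sign +1)
combine: 4πI² = 429·6/143·1/858 = 3/143
take √, sign +1: I = 0.04085899
No selection rule forces the value: the integral is nonzero (none).

0.040859 (none)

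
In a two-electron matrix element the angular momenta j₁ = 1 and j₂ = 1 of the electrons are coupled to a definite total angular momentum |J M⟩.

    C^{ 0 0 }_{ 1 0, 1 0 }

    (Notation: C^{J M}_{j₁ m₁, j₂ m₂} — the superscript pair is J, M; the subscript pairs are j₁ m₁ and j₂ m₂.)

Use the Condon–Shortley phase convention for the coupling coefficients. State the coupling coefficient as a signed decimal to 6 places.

-0.577350

√[1·2!0!0!/3! · 1!1!1!1!0!0!] = √(1/3)
  +(−1)^1/∏(1,1,0,0,0,0)! = -1  (running -1)
⟨..|..⟩ = √(1/3)·(-1) = -0.577350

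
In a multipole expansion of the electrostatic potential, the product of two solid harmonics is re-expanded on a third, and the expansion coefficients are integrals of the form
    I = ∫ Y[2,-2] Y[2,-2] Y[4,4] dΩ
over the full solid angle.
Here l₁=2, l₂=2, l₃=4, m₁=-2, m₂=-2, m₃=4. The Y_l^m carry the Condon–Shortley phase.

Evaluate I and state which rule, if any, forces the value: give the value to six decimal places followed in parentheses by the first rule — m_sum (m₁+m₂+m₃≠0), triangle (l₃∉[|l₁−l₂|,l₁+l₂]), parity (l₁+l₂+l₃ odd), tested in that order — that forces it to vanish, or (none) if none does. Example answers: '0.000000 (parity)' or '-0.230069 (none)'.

m-sum 0 ✓  L=8 even ✓  0≤4≤4 ✓
Π(2lᵢ+1) = 5×5×9 = 225
triangle coeff Δ(2,2,4) = 1/630
Σ_t [0,0]: t=0:+1/16 = 1/16
(3j)²=2/35 [(2 2 4; 0 0 0)], sign=+1
Σ_t [0,0]: t=0:+1/576 = 1/576
(3j)²=1/9 [(2 2 4; -2 -2 4)], sign=+1
⇒ 4πI² = 10/7
I = (+1)√(10/7/(4π)) = 0.33716777
No selection rule forces the value: the integral is nonzero (none).

0.337168 (none)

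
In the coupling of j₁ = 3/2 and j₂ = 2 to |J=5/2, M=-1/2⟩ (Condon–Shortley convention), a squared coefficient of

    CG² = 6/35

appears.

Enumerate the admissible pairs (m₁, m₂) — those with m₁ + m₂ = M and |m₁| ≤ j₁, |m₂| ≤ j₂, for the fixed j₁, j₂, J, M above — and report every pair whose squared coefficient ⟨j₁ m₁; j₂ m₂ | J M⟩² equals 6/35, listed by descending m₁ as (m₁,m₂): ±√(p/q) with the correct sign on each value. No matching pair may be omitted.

Admissible pairs with m₁+m₂ = M = -1/2: (-3/2,1), (-1/2,0), (1/2,-1), (3/2,-2)
  (m₁,m₂)=(3/2,-2): CG² = 6/35, CG = +√(6/35)   ← matches the target
  (m₁,m₂)=(1/2,-1): CG² = 5/14, CG = +√(5/14)
  (m₁,m₂)=(-1/2,0): CG² = 3/35, CG = −√(3/35)
  (m₁,m₂)=(-3/2,1): CG² = 27/70, CG = −√(27/70)
Pairs with CG² = 6/35: (3/2,-2): +√(6/35)

(3/2,-2): +√(6/35)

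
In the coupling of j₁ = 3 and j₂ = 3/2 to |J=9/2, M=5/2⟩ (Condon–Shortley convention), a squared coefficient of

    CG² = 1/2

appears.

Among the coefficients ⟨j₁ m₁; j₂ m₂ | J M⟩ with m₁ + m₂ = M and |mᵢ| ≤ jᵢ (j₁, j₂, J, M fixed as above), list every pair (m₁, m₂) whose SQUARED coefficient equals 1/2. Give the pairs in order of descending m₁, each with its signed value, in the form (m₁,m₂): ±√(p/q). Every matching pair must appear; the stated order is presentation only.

(2,1/2): +√(1/2)

Admissible pairs with m₁+m₂ = M = 5/2: (1,3/2), (2,1/2), (3,-1/2)
  (m₁,m₂)=(3,-1/2): CG² = 1/12, CG = +√(1/12)
  (m₁,m₂)=(2,1/2): CG² = 1/2, CG = +√(1/2)   ← matches the target
  (m₁,m₂)=(1,3/2): CG² = 5/12, CG = +√(5/12)
Pairs with CG² = 1/2: (2,1/2): +√(1/2)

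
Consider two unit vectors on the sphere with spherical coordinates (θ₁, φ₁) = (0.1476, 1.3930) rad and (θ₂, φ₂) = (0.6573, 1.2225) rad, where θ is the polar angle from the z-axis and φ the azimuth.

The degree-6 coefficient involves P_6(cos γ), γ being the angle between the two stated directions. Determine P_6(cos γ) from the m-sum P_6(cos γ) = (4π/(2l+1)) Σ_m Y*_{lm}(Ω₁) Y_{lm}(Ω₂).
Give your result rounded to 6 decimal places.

-0.359336

Expand P_6 via completeness: Σ_{m} conj(Y_{6,m}) at Ω₁ times Y_{6,m} at Ω₂ —
  term(m=-6) = +0.000000+0.000000i   from Y*(Ω₁)=-0.000002+0.000004i, Y(Ω₂)=+0.012464-0.021821i
  term(m=-5) = +0.000008+0.000010i   from Y*(Ω₁)=+0.000088+0.000072i, Y(Ω₂)=+0.111155+0.019159i
  term(m=-4) = +0.000371+0.000301i   from Y*(Ω₁)=+0.001234-0.001063i, Y(Ω₂)=+0.051771+0.288415i
  term(m=-3) = +0.006352+0.003566i   from Y*(Ω₁)=-0.008088-0.013698i, Y(Ω₂)=-0.396069+0.229891i
  term(m=-2) = +0.032401+0.011498i   from Y*(Ω₁)=-0.098902+0.036730i, Y(Ω₂)=-0.249955-0.209082i
  term(m=-1) = -0.071551-0.012319i   from Y*(Ω₁)=+0.076703+0.426854i, Y(Ω₂)=-0.057136+0.157358i
  term(m=+0) = -0.306897+0.000000i   from Y*(Ω₁)=+0.797220-0.000000i, Y(Ω₂)=-0.384959+0.000000i
  term(m=+1) = -0.071551+0.012319i   from Y*(Ω₁)=-0.076703+0.426854i, Y(Ω₂)=+0.057136+0.157358i
  term(m=+2) = +0.032401-0.011498i   from Y*(Ω₁)=-0.098902-0.036730i, Y(Ω₂)=-0.249955+0.209082i
  term(m=+3) = +0.006352-0.003566i   from Y*(Ω₁)=+0.008088-0.013698i, Y(Ω₂)=+0.396069+0.229891i
  term(m=+4) = +0.000371-0.000301i   from Y*(Ω₁)=+0.001234+0.001063i, Y(Ω₂)=+0.051771-0.288415i
  term(m=+5) = +0.000008-0.000010i   from Y*(Ω₁)=-0.000088+0.000072i, Y(Ω₂)=-0.111155+0.019159i
  term(m=+6) = +0.000000-0.000000i   from Y*(Ω₁)=-0.000002-0.000004i, Y(Ω₂)=+0.012464+0.021821i
Σ over m = -0.371735-0.000000i; ×(4π/13) → -0.359336-0.000000i. Real part: -0.359336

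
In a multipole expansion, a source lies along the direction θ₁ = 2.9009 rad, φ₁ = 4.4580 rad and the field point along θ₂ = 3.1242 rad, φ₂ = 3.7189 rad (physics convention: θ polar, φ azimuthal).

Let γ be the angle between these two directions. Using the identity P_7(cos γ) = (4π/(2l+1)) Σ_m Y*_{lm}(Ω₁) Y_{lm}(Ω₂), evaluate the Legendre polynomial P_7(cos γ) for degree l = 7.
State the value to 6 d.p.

Expand P_7 via completeness: Σ_{m} conj(Y_{7,m}) at Ω₁ times Y_{7,m} at Ω₂ —
  m=-7: (+0.000021-0.000005i) × (+0.000000-0.000000i) = +0.000000-0.000000i  (running Σ = +0.000000-0.000000i)
  m=-6: (+0.000015-0.000333i) × (+0.000000-0.000000i) = -0.000000-0.000000i  (running Σ = -0.000000-0.000000i)
  m=-5: (-0.003039-0.000936i) × (+0.000000+0.000000i) = -0.000000-0.000000i  (running Σ = -0.000000-0.000000i)
  m=-4: (-0.011198+0.018133i) × (+0.000000+0.000000i) = -0.000000+0.000000i  (running Σ = -0.000000+0.000000i)
  m=-3: (+0.070395+0.073596i) × (+0.000007+0.000046i) = -0.000003+0.000004i  (running Σ = -0.000003+0.000004i)
  m=-2: (+0.290017-0.161758i) × (-0.000917+0.002075i) = +0.000070+0.000750i  (running Σ = +0.000067+0.000754i)
  m=-1: (-0.160667-0.617896i) × (-0.059453+0.038723i) = +0.033479+0.030514i  (running Σ = +0.033546+0.031268i)
  m=0: (-0.369080-0.000000i) × (-1.087926+0.000000i) = +0.401532+0.000000i  (running Σ = +0.435078+0.031268i)
  m=1: (+0.160667-0.617896i) × (+0.059453+0.038723i) = +0.033479-0.030514i  (running Σ = +0.468557+0.000754i)
  m=2: (+0.290017+0.161758i) × (-0.000917-0.002075i) = +0.000070-0.000750i  (running Σ = +0.468626+0.000004i)
  m=3: (-0.070395+0.073596i) × (-0.000007+0.000046i) = -0.000003-0.000004i  (running Σ = +0.468624+0.000000i)
  m=4: (-0.011198-0.018133i) × (+0.000000-0.000000i) = -0.000000-0.000000i  (running Σ = +0.468624-0.000000i)
  m=5: (+0.003039-0.000936i) × (-0.000000+0.000000i) = -0.000000+0.000000i  (running Σ = +0.468624-0.000000i)
  m=6: (+0.000015+0.000333i) × (+0.000000+0.000000i) = -0.000000+0.000000i  (running Σ = +0.468624-0.000000i)
  m=7: (-0.000021-0.000005i) × (-0.000000-0.000000i) = +0.000000+0.000000i  (running Σ = +0.468624-0.000000i)
Σ over m = +0.468624-0.000000i; ×(4π/15) → +0.392593-0.000000i. Real part: 0.392593

0.392593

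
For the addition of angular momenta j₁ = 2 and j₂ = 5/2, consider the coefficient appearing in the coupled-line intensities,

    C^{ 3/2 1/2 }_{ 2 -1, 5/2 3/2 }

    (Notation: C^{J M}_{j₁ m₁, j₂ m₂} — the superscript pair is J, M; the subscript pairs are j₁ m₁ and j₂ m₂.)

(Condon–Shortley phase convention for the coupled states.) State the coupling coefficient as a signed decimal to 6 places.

j₁+j₂−J=3  J+j₁−j₂=1  J−j₁+j₂=2  j₁+j₂+J+1=7
(j₁±m₁, j₂±m₂, J±M) = (1,3,4,1,2,1)
P² = 96/35
sum k=2..3:
  [2] +1/4 = 1/4
  [3] −1/6 = -1/6
S = 1/12
C² = P²·S² = 2/105 ; C = +0.138013

+0.138013  (= +√(2/105))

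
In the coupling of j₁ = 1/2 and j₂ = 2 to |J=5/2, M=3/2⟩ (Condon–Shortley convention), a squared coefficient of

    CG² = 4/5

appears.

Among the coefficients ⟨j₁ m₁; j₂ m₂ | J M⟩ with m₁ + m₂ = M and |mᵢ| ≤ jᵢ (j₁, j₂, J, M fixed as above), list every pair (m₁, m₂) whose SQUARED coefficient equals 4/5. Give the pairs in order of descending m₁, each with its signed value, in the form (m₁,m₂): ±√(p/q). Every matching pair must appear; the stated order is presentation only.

(1/2,1): +√(4/5)

Admissible pairs with m₁+m₂ = M = 3/2: (-1/2,2), (1/2,1)
  (m₁,m₂)=(1/2,1): CG² = 4/5, CG = +√(4/5)   ← matches the target
  (m₁,m₂)=(-1/2,2): CG² = 1/5, CG = +√(1/5)
Pairs with CG² = 4/5: (1/2,1): +√(4/5)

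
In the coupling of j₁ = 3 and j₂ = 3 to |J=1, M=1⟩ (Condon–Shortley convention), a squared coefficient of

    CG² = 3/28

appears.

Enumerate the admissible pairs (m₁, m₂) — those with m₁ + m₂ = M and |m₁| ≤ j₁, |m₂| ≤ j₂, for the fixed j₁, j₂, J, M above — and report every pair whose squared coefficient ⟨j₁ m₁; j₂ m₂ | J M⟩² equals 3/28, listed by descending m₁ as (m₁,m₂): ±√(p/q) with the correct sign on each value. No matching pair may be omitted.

(3,-2): +√(3/28); (-2,3): −√(3/28)

Admissible pairs with m₁+m₂ = M = 1: (-2,3), (-1,2), (0,1), (1,0), (2,-1), (3,-2)
  (m₁,m₂)=(3,-2): CG² = 3/28, CG = +√(3/28)   ← matches the target
  (m₁,m₂)=(2,-1): CG² = 5/28, CG = −√(5/28)
  (m₁,m₂)=(1,0): CG² = 3/14, CG = +√(3/14)
  (m₁,m₂)=(0,1): CG² = 3/14, CG = −√(3/14)
  (m₁,m₂)=(-1,2): CG² = 5/28, CG = +√(5/28)
  (m₁,m₂)=(-2,3): CG² = 3/28, CG = −√(3/28)   ← matches the target
Pairs with CG² = 3/28: (3,-2): +√(3/28); (-2,3): −√(3/28)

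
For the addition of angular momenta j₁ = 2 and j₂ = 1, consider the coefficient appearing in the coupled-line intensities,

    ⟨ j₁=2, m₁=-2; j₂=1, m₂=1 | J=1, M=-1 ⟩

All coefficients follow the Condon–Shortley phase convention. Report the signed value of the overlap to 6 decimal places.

triangle: 2!×2!×0!/5! = 4/120
(j±m)!: 0!×4!×2!×0!×0!×2! = 96
prefactor² = (2J+1)×Δ×N² = 48/5
  k=2: +1/(2!×0!×2!×0!×0!×0!) = 1/4
Σ = 1/4  ⇒  CG² = 48/5×(1/4)² = 3/5
CG = +√(3/5) = +0.774597

+0.774597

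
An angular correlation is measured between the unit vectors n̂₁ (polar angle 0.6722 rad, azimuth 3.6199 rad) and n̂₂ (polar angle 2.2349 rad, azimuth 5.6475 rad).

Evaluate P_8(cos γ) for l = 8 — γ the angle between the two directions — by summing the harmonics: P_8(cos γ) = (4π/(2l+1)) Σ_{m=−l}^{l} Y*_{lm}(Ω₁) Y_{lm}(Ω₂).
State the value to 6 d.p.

0.308116

Summing Y*_{l m}(θ₁,φ₁)·Y_{l m}(θ₂,φ₂) over m ∈ [−8, 8]; prefactor 4π/(2·8+1) = 0.739198:
  term(m=-8) = -0.00077 + 0.00044j   from Y*(Ω₁)=-0.00903 - 0.00737j, Y(Ω₂)=0.02778 - 0.07097j
  term(m=-7) = 0.00078 + 0.01395j   from Y*(Ω₁)=0.05733 + 0.01201j, Y(Ω₂)=0.06194 + 0.23043j
  term(m=-6) = 0.06974 + 0.02955j   from Y*(Ω₁)=-0.17301 + 0.04821j, Y(Ω₂)=-0.32989 - 0.26271j
  term(m=-5) = 0.11409 - 0.09870j   from Y*(Ω₁)=0.26952 - 0.25111j, Y(Ω₂)=0.40924 + 0.01508j
  term(m=-4) = -0.00798 - 0.03044j   from Y*(Ω₁)=-0.16133 + 0.45258j, Y(Ω₂)=-0.05410 + 0.03692j
  term(m=-3) = 0.09028 + 0.01834j   from Y*(Ω₁)=-0.03801 - 0.27801j, Y(Ω₂)=-0.10832 + 0.30991j
  term(m=-2) = -0.03046 + 0.03948j   from Y*(Ω₁)=-0.11394 - 0.16159j, Y(Ω₂)=-0.07440 - 0.24100j
  term(m=-1) = -0.03872 - 0.07879j   from Y*(Ω₁)=0.34733 + 0.18008j, Y(Ω₂)=-0.18056 - 0.13323j
  term(m=+0) = 0.02294 + 0.00000j   from Y*(Ω₁)=0.07908 + 0.00000j, Y(Ω₂)=0.29009 + 0.00000j
  term(m=+1) = -0.03872 + 0.07879j   from Y*(Ω₁)=-0.34733 + 0.18008j, Y(Ω₂)=0.18056 - 0.13323j
  term(m=+2) = -0.03046 - 0.03948j   from Y*(Ω₁)=-0.11394 + 0.16159j, Y(Ω₂)=-0.07440 + 0.24100j
  term(m=+3) = 0.09028 - 0.01834j   from Y*(Ω₁)=0.03801 - 0.27801j, Y(Ω₂)=0.10832 + 0.30991j
  term(m=+4) = -0.00798 + 0.03044j   from Y*(Ω₁)=-0.16133 - 0.45258j, Y(Ω₂)=-0.05410 - 0.03692j
  term(m=+5) = 0.11409 + 0.09870j   from Y*(Ω₁)=-0.26952 - 0.25111j, Y(Ω₂)=-0.40924 + 0.01508j
  term(m=+6) = 0.06974 - 0.02955j   from Y*(Ω₁)=-0.17301 - 0.04821j, Y(Ω₂)=-0.32989 + 0.26271j
  term(m=+7) = 0.00078 - 0.01395j   from Y*(Ω₁)=-0.05733 + 0.01201j, Y(Ω₂)=-0.06194 + 0.23043j
  term(m=+8) = -0.00077 - 0.00044j   from Y*(Ω₁)=-0.00903 + 0.00737j, Y(Ω₂)=0.02778 + 0.07097j
Total Σ_m = 0.41682 + 0.00000j. Multiply by 0.739198: 0.30812 + 0.00000j. P_8(cos γ) = 0.308116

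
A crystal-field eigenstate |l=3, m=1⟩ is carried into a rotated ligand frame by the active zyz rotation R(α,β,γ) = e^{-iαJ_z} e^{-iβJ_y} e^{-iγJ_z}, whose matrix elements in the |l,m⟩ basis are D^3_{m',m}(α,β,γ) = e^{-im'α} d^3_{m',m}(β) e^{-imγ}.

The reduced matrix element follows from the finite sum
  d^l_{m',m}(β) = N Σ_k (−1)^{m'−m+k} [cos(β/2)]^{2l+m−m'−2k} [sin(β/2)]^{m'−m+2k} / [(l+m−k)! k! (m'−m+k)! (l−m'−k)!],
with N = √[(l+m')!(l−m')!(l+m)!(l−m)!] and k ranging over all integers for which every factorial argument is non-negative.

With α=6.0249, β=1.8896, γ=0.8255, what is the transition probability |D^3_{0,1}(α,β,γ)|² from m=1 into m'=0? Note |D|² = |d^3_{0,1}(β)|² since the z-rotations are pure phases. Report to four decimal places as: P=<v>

First d^3_{0,1}(β=1.8896), then the phase factors e^{-i(0)α} and e^{-i(1)γ}:
c=cos(1.889600/2)=0.585905, s=sin(1.889600/2)=0.810380; N=√[6·6·24·2]=41.569219
k∈{1,2,3} keeps every argument non-negative
  k=1: (−1)^0·41.5692/(12)·0.5859^5·0.8104^1 = +0.193827
  k=2: (−1)^1·41.5692/(4)·0.5859^3·0.8104^3 = -1.112395
  k=3: (−1)^2·41.5692/(12)·0.5859^1·0.8104^5 = +0.709350
d^3_{0,1}(1.8896) = +0.193827 -1.112395 +0.709350 = -0.209218
|D^3_{0,1}|² = |d^3_{0,1}(β)|² = (-0.209218)² = 0.043772 (the z-rotation phases have unit modulus)

P=0.0438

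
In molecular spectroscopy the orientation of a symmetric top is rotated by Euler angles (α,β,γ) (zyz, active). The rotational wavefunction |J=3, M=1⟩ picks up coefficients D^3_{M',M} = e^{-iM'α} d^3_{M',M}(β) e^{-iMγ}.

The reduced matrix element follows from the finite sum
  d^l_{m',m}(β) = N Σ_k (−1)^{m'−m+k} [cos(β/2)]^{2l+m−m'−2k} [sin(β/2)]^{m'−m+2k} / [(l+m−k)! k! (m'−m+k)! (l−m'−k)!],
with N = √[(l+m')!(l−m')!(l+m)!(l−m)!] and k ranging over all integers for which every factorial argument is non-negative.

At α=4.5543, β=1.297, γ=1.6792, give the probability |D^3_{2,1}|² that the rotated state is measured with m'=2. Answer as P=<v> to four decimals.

D^3_{2,1}(4.5543,1.2970,1.6792) = e^{-i·2·4.5543}·d^3_{2,1}(1.2970)·e^{-i·1·1.6792}. Compute d first:
With c≡cos(β/2)=0.796991 and s≡sin(β/2)=0.603992, N=[120·1·24·2]^{1/2}=75.894664
k∈{0,1} keeps every argument non-negative
  k=0: (−1)^1·75.8947/(24)·0.7970^5·0.6040^1 = -0.614182
  k=1: (−1)^2·75.8947/(12)·0.7970^3·0.6040^3 = +0.705476
d^3_{2,1}(1.2970) = -0.614182 +0.705476 = +0.091294
|D^3_{2,1}|² = |d^3_{2,1}(β)|² = (+0.091294)² = 0.008335 (the z-rotation phases have unit modulus)

P=0.0083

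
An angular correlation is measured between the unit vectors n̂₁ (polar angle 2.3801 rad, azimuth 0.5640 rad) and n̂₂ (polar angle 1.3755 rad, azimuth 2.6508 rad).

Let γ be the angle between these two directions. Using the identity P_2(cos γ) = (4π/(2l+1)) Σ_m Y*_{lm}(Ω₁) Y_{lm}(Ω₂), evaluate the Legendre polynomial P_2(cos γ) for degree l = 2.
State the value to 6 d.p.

Addition theorem: P_2(cos γ) = (4π/5) Σ_m Y*_{lm}(Ω₁) Y_{lm}(Ω₂), m = −2…2:
  m=-2: (+0.078798+0.166170i) × (+0.206571+0.309047i) = -0.035077+0.058678i  (running Σ = -0.035077+0.058678i)
  m=-1: (-0.326076-0.206255i) × (-0.129709-0.069317i) = +0.027998+0.049356i  (running Σ = -0.007079+0.108034i)
  m=0: (+0.180306-0.000000i) × (-0.279760+0.000000i) = -0.050442+0.000000i  (running Σ = -0.057521+0.108034i)
  m=1: (+0.326076-0.206255i) × (+0.129709-0.069317i) = +0.027998-0.049356i  (running Σ = -0.029524+0.058678i)
  m=2: (+0.078798-0.166170i) × (+0.206571-0.309047i) = -0.035077-0.058678i  (running Σ = -0.064600-0.000000i)
Total Σ_m = -0.064600-0.000000i. Multiply by 2.513274: -0.162359-0.000000i. P_2(cos γ) = -0.162359

-0.162359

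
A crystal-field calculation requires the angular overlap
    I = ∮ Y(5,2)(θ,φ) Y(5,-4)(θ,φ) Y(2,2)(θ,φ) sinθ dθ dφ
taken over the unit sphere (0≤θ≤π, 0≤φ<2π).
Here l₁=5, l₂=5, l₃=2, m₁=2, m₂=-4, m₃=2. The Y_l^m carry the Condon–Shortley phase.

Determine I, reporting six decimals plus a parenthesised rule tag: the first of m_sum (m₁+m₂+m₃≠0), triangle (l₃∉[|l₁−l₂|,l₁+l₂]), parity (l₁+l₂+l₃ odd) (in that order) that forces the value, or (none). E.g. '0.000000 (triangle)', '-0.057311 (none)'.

Checks pass: Σm=0; 12 even; l₃=2∈[0,10].
(2·5+1)(2·5+1)(2·2+1) = 605
Δ: 8! 2! 2! / 13! → 1/38610
sum: t=3:−1/2880 t=4:+1/576 t=5:−1/2880 = 1/960
3j²(5 5 2; 0 0 0) = Δ·Π!·Σ² = 10/429  (sign +1)
sum: t=1:−1/20160 = -1/20160
3j²(5 5 2; 2 -4 2) = Δ·Π!·Σ² = 12/715  (sign -1)
combine: 4πI² = 605·10/429·12/715 = 40/169
take √, sign -1: I = -0.13724032
No selection rule forces the value: the integral is nonzero (none).

-0.137240 (none)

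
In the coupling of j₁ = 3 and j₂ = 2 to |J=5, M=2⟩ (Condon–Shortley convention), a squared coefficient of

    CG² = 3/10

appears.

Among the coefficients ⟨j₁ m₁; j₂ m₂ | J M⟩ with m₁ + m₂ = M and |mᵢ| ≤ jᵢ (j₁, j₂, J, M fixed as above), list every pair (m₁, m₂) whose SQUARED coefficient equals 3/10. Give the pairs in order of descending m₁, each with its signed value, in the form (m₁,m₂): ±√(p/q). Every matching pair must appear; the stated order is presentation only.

Admissible pairs with m₁+m₂ = M = 2: (0,2), (1,1), (2,0), (3,-1)
  (m₁,m₂)=(3,-1): CG² = 1/30, CG = +√(1/30)
  (m₁,m₂)=(2,0): CG² = 3/10, CG = +√(3/10)   ← matches the target
  (m₁,m₂)=(1,1): CG² = 1/2, CG = +√(1/2)
  (m₁,m₂)=(0,2): CG² = 1/6, CG = +√(1/6)
Pairs with CG² = 3/10: (2,0): +√(3/10)

(2,0): +√(3/10)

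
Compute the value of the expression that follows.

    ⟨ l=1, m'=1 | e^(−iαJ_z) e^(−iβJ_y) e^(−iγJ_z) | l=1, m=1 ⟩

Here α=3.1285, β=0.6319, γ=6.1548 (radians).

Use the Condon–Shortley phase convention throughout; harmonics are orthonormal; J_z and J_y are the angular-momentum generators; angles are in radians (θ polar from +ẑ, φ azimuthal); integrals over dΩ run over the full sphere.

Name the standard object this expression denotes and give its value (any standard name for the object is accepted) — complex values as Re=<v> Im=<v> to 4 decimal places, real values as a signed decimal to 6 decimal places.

Wigner D-matrix element, Re=-0.8944 Im=-0.1274

This is a Wigner D-matrix element — the rotation-matrix element ⟨l m'| R(α,β,γ) |l m⟩ in the angular-momentum basis.
D^1_{1,1}(3.1285,0.6319,6.1548) = e^{-i·1·3.1285}·d^1_{1,1}(0.6319)·e^{-i·1·6.1548}. Compute d first:
Half-angle: c=0.950502, s=0.310720. N=√(2·1·2·1)=2.000000
Admissible k: 0..0 (factorial args all ≥0)
  k=0: (−1)^0·2.0000/(2)·0.9505^2·0.3107^0 = +0.903453
d^1_{1,1}(0.6319) = +0.903453
Attach z-rotation phases: D = e^{-i(1)(3.1285)}·(+0.903453)·e^{-i(1)(6.1548)} = -0.894427-0.127393i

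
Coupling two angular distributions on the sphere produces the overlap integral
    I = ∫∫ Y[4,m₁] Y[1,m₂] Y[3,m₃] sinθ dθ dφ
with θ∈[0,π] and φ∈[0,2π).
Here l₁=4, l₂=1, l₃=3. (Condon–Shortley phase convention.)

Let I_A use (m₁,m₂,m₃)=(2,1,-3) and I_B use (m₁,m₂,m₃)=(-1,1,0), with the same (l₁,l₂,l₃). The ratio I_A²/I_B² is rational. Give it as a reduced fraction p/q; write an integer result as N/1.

1/10

Shared (l₁,l₂,l₃)=(4,1,3): N and (l;000)² cancel in I_A²/I_B².
A: Δ = 2!·6!·0!/9! = 1/252; Racah Σ t=2..2: t=2:+1/1440 = 1/1440; ⇒ 3j(4 1 3; 2 1 -3)² = 1/252, sgn +1
B: Δ = 2!·6!·0!/9! = 1/252; Racah Σ t=2..2: t=2:+1/72 = 1/72; ⇒ 3j(4 1 3; -1 1 0)² = 5/126, sgn -1
I_A²/I_B² = (1/252)/(5/126) = 1/10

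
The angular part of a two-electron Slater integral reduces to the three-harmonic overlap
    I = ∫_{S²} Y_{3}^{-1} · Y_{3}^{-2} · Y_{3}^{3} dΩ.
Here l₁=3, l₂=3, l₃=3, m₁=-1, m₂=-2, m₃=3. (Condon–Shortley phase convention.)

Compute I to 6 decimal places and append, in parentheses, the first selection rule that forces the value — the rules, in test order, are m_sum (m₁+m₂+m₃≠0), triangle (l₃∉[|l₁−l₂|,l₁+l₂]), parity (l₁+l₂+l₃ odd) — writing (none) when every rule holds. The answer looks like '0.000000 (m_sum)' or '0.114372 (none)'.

Σlᵢ=9 odd — θ-integrand is odd under cosθ→−cosθ; I=0

0.000000 (parity)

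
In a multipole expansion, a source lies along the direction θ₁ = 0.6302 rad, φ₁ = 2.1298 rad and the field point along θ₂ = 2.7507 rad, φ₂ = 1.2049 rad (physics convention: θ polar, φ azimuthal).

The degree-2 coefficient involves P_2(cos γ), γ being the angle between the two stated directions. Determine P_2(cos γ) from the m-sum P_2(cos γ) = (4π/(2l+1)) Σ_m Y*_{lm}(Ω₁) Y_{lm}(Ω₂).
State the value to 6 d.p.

Addition theorem: P_2(cos γ) = (4π/5) Σ_m Y*_{lm}(Ω₁) Y_{lm}(Ω₂), m = −2…2:
  term(m=-2) = (-0.002072, 0.007231)   from Y*(Ω₁)=(-0.058686, -0.120628), Y(Ω₂)=(-0.041719, -0.037470)
  term(m=-1) = (-0.060252, -0.079936)   from Y*(Ω₁)=(-0.195068, 0.311828), Y(Ω₂)=(-0.097371, 0.254133)
  term(m=+0) = (0.149110, 0.000000)   from Y*(Ω₁)=(0.302194, -0.000000), Y(Ω₂)=(0.493425, 0.000000)
  term(m=+1) = (-0.060252, 0.079936)   from Y*(Ω₁)=(0.195068, 0.311828), Y(Ω₂)=(0.097371, 0.254133)
  term(m=+2) = (-0.002072, -0.007231)   from Y*(Ω₁)=(-0.058686, 0.120628), Y(Ω₂)=(-0.041719, 0.037470)
Total Σ_m = (0.024463, -0.000000). Multiply by 2.513274: (0.061482, -0.000000). P_2(cos γ) = 0.061482

0.061482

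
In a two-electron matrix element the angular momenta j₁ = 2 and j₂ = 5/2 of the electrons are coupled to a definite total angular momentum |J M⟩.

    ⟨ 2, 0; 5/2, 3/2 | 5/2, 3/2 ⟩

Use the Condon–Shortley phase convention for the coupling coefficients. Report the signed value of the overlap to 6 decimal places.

√[6·2!2!3!/8! · 2!2!4!1!4!1!] = √(288/35)
  +(−1)^1/∏(1,1,1,3,1,0)! = -1/6  (running -1/6)
  +(−1)^2/∏(2,0,0,2,2,1)! = 1/8  (running -1/24)
⟨..|..⟩ = √(288/35)·(-1/24) = -0.119523

-0.119523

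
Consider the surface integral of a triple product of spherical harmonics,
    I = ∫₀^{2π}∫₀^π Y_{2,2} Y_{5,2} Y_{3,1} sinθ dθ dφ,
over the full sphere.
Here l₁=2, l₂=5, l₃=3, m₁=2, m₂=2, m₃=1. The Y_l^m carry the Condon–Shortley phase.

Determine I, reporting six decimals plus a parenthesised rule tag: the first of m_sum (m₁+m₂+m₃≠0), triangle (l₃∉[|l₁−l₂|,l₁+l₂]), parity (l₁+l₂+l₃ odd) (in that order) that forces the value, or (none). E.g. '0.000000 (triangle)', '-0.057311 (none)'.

2 + 2 + 1 = 5 ≠ 0: azimuthal integral kills it; I = 0

0.000000 (m_sum)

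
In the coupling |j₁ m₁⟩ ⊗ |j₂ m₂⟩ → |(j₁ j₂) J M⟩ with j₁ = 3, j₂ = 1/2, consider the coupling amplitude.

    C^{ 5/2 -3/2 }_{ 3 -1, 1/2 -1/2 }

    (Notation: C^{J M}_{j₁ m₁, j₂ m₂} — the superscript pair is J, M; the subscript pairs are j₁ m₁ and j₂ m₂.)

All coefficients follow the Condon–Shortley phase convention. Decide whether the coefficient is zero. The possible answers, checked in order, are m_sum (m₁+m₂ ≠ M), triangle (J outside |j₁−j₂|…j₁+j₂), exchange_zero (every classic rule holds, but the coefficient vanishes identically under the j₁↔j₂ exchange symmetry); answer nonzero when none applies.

m-sum: m₁+m₂ = -1+(-1/2) = -3/2, M = -3/2  ✓
triangle: |j₁−j₂| = 5/2 ≤ J = 5/2 ≤ j₁+j₂ = 7/2  ✓
exchange: j₁≠j₂ or m₁≠m₂ — the exchange symmetry imposes no constraint here
value check: CG = +√(2/7) = +0.534522 ≠ 0

nonzero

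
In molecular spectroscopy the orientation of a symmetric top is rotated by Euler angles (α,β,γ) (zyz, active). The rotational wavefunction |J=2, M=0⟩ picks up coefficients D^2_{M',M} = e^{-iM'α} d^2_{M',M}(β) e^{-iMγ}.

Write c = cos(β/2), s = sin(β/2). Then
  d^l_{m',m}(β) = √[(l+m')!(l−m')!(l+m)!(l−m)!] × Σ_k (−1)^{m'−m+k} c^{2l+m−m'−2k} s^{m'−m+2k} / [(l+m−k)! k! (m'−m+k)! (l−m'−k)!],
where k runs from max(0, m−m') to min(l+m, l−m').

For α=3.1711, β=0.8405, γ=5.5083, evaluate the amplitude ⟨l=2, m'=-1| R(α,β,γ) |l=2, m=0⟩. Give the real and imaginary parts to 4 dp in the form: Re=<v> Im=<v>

Split into d^2_{-1,0}(β=0.8405) × two z-phases.
Half-angle: c=0.912987, s=0.407989. N=√(1·6·2·2)=4.898979
The bounds max(0,m−m')=1 and min(l+m,l−m')=2 give 2 terms
  k=1: (−1)^0·4.8990/(2)·0.9130^3·0.4080^1 = +0.760532
  k=2: (−1)^1·4.8990/(2)·0.9130^1·0.4080^3 = -0.151874
d^2_{-1,0}(0.8405) = +0.760532 -0.151874 = +0.608658
Attach z-rotation phases: D = e^{-i(-1)(3.1711)}·(+0.608658)·e^{-i(0)(5.5083)} = -0.608393-0.017957i

Re=-0.6084 Im=-0.0180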